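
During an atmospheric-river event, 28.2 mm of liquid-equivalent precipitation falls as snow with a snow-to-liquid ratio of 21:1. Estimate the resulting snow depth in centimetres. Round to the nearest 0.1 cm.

Snow depth = liquid × ratio = 28.2 mm × 21 = 592.2 mm = 59.2 cm.

snow depth ≈ 59.2 cm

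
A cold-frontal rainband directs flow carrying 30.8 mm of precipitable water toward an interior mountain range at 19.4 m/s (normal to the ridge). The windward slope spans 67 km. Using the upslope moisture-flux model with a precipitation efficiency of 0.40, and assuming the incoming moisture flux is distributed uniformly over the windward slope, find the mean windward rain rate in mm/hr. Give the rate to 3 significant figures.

R ≈ 12.8 mm/hr

Incoming column moisture flux per unit ridge length: F = V × PW = 19.4 × 30.8 = 597.52 mm·m/s.
Spread over the 67 km slope with efficiency ε = 0.40: R = ε·F/W = 0.40 × 597.52 / 67000 m = 3.567e-03 mm/s.
R = 3.567e-03 × 3600 = 12.8 mm/hr.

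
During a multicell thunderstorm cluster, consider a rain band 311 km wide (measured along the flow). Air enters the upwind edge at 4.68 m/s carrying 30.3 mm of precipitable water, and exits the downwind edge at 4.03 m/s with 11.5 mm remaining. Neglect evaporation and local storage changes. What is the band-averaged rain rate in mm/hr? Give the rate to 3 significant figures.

R ≈ 1.10 mm/hr

Column moisture flux per unit crosswind length is F = V × PW.
Inflow: F_in = 4.68 × 30.3 = 141.804 mm·m/s
Outflow: F_out = 4.03 × 11.5 = 46.345 mm·m/s
Steady-state rate R = (F_in − F_out)/L = (141.804 − 46.345) / 311000 m = 3.069e-04 mm/s.
R = 3.069e-04 × 3600 = 1.10 mm/hr.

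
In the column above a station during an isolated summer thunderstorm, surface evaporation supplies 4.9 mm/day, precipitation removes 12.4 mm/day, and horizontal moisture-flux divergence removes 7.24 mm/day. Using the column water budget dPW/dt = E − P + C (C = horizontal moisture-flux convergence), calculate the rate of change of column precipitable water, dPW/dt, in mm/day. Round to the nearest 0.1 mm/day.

dPW/dt ≈ -14.7 mm/day

dPW/dt = E − P + C = 4.9 − 12.4 + (-7.24) = -14.7 mm/day.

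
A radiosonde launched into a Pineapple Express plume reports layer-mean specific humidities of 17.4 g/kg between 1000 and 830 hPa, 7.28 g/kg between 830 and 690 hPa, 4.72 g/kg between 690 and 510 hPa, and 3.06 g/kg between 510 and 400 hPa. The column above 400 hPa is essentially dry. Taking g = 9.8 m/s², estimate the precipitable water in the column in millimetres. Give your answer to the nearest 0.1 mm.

PW ≈ 52.7 mm

Precipitable water is the column-integrated vapour mass per unit area: PW = (1/g) Σ q̄ Δp, with q in kg/kg and Δp in Pa (1 kg/m² of water = 1 mm).
Layer 1000–830 hPa: Δp = 170 hPa = 17000 Pa, q̄ = 0.0174 kg/kg → 0.0174 × 17000 / 9.8 = 30.18 mm
Layer 830–690 hPa: Δp = 140 hPa = 14000 Pa, q̄ = 0.00728 kg/kg → 0.00728 × 14000 / 9.8 = 10.40 mm
Layer 690–510 hPa: Δp = 180 hPa = 18000 Pa, q̄ = 0.00472 kg/kg → 0.00472 × 18000 / 9.8 = 8.67 mm
Layer 510–400 hPa: Δp = 110 hPa = 11000 Pa, q̄ = 0.00306 kg/kg → 0.00306 × 11000 / 9.8 = 3.43 mm
PW = 30.18 + 10.40 + 8.67 + 3.43 = 52.68 ≈ 52.7 mm.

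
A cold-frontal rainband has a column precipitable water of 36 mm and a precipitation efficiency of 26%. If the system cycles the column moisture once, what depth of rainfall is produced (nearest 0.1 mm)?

rainfall ≈ 9.4 mm

Rainfall = ε × PW = 0.26 × 36 = 9.4 mm.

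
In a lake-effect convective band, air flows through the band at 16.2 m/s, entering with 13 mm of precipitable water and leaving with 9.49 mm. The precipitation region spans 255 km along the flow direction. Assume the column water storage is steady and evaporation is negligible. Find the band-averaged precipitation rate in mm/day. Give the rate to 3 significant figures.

Column moisture flux per unit crosswind length is F = V × PW.
Inflow: F_in = 16.2 × 13 = 210.6 mm·m/s
Outflow: F_out = 16.2 × 9.49 = 153.738 mm·m/s
Steady-state rate R = (F_in − F_out)/L = (210.6 − 153.738) / 255000 m = 2.230e-04 mm/s.
R = 2.230e-04 × 3600 × 24 = 19.3 mm/day.

R ≈ 19.3 mm/day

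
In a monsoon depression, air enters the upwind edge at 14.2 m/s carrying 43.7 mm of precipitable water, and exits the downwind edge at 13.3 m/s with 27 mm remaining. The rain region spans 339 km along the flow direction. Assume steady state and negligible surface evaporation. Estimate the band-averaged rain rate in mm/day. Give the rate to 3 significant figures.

R ≈ 66.6 mm/day

Column moisture flux per unit crosswind length is F = V × PW.
Inflow: F_in = 14.2 × 43.7 = 620.54 mm·m/s
Outflow: F_out = 13.3 × 27 = 359.1 mm·m/s
Steady-state rate R = (F_in − F_out)/L = (620.54 − 359.1) / 339000 m = 7.712e-04 mm/s.
R = 7.712e-04 × 3600 × 24 = 66.6 mm/day.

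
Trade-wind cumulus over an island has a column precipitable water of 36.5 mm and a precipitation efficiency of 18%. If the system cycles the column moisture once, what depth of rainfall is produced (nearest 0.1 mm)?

Rainfall = ε × PW = 0.18 × 36.5 = 6.6 mm.

rainfall ≈ 6.6 mm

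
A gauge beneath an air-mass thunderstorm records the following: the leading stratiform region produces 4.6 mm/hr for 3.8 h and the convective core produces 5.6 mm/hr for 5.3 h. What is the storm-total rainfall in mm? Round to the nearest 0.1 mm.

Total = Σ Rᵢ Δtᵢ = 4.6 × 3.8 + 5.6 × 5.3
      = 17.48 + 29.68 = 47.2 mm.

total ≈ 47.2 mm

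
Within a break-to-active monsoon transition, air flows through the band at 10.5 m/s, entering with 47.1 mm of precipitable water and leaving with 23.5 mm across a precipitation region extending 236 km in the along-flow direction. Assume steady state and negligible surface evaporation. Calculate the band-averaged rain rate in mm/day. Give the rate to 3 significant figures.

Column moisture flux per unit crosswind length is F = V × PW.
Inflow: F_in = 10.5 × 47.1 = 494.55 mm·m/s
Outflow: F_out = 10.5 × 23.5 = 246.75 mm·m/s
Steady-state rate R = (F_in − F_out)/L = (494.55 − 246.75) / 236000 m = 1.050e-03 mm/s.
R = 1.050e-03 × 3600 × 24 = 90.7 mm/day.

R ≈ 90.7 mm/day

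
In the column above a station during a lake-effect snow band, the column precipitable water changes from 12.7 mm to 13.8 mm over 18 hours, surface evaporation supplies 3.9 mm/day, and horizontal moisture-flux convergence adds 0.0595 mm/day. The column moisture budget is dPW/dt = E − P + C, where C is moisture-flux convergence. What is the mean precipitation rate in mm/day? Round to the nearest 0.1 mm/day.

P ≈ 2.5 mm/day

dPW/dt = (13.8 − 12.7) mm / (18/24 day) = +1.467 mm/day.
P = E + C − dPW/dt = 3.9 + (0.0595) − (+1.467) = 2.5 mm/day.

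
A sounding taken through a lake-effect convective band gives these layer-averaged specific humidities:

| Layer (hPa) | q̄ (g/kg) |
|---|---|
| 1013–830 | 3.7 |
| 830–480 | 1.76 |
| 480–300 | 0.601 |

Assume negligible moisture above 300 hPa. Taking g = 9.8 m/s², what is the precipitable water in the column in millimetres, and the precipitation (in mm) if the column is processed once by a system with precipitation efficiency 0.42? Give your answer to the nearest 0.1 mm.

PW ≈ 14.3 mm; precipitation ≈ 6.0 mm

Precipitable water is the column-integrated vapour mass per unit area: PW = (1/g) Σ q̄ Δp, with q in kg/kg and Δp in Pa (1 kg/m² of water = 1 mm).
Layer 1013–830 hPa: Δp = 183 hPa = 18300 Pa, q̄ = 0.0037 kg/kg → 0.0037 × 18300 / 9.8 = 6.91 mm
Layer 830–480 hPa: Δp = 350 hPa = 35000 Pa, q̄ = 0.00176 kg/kg → 0.00176 × 35000 / 9.8 = 6.29 mm
Layer 480–300 hPa: Δp = 180 hPa = 18000 Pa, q̄ = 0.000601 kg/kg → 0.000601 × 18000 / 9.8 = 1.10 mm
PW = 6.91 + 6.29 + 1.10 = 14.30 ≈ 14.3 mm.
Precipitation = ε × PW = 0.42 × 14.3 = 6.0 mm.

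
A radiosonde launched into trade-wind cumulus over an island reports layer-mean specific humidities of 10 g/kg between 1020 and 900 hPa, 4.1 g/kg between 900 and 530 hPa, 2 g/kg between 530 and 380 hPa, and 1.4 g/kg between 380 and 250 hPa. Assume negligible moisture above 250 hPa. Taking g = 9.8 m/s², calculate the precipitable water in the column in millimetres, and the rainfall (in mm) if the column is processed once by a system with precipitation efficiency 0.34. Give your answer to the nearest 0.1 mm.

PW ≈ 32.6 mm; rainfall ≈ 11.1 mm

Precipitable water is the column-integrated vapour mass per unit area: PW = (1/g) Σ q̄ Δp, with q in kg/kg and Δp in Pa (1 kg/m² of water = 1 mm).
Layer 1020–900 hPa: Δp = 120 hPa = 12000 Pa, q̄ = 0.01 kg/kg → 0.01 × 12000 / 9.8 = 12.24 mm
Layer 900–530 hPa: Δp = 370 hPa = 37000 Pa, q̄ = 0.0041 kg/kg → 0.0041 × 37000 / 9.8 = 15.48 mm
Layer 530–380 hPa: Δp = 150 hPa = 15000 Pa, q̄ = 0.002 kg/kg → 0.002 × 15000 / 9.8 = 3.06 mm
Layer 380–250 hPa: Δp = 130 hPa = 13000 Pa, q̄ = 0.0014 kg/kg → 0.0014 × 13000 / 9.8 = 1.86 mm
PW = 12.24 + 15.48 + 3.06 + 1.86 = 32.64 ≈ 32.6 mm.
Rainfall = ε × PW = 0.34 × 32.6 = 11.1 mm.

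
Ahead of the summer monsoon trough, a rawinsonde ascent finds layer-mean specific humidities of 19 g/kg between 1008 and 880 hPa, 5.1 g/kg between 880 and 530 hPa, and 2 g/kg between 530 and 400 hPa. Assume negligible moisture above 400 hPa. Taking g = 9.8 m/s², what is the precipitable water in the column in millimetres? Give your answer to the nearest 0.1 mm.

PW ≈ 45.7 mm

Precipitable water is the column-integrated vapour mass per unit area: PW = (1/g) Σ q̄ Δp, with q in kg/kg and Δp in Pa (1 kg/m² of water = 1 mm).
Layer 1008–880 hPa: Δp = 128 hPa = 12800 Pa, q̄ = 0.019 kg/kg → 0.019 × 12800 / 9.8 = 24.82 mm
Layer 880–530 hPa: Δp = 350 hPa = 35000 Pa, q̄ = 0.0051 kg/kg → 0.0051 × 35000 / 9.8 = 18.21 mm
Layer 530–400 hPa: Δp = 130 hPa = 13000 Pa, q̄ = 0.002 kg/kg → 0.002 × 13000 / 9.8 = 2.65 mm
PW = 24.82 + 18.21 + 2.65 = 45.68 ≈ 45.7 mm.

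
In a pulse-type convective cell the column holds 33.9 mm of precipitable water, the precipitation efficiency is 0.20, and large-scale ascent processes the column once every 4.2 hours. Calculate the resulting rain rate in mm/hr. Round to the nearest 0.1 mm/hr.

Each overturning extracts ε × PW = 0.20 × 33.9 = 6.78 mm.
Rate = ε·PW / τ = 6.78 / 4.2 h = 1.6 mm/hr.

R ≈ 1.6 mm/hr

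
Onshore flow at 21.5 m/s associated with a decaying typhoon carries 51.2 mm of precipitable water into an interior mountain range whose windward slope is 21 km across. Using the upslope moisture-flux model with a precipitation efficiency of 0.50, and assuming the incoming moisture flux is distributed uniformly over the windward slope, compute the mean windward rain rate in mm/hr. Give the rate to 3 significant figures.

Incoming column moisture flux per unit ridge length: F = V × PW = 21.5 × 51.2 = 1100.8 mm·m/s.
Spread over the 21 km slope with efficiency ε = 0.50: R = ε·F/W = 0.50 × 1100.8 / 21000 m = 2.621e-02 mm/s.
R = 2.621e-02 × 3600 = 94.4 mm/hr.

R ≈ 94.4 mm/hr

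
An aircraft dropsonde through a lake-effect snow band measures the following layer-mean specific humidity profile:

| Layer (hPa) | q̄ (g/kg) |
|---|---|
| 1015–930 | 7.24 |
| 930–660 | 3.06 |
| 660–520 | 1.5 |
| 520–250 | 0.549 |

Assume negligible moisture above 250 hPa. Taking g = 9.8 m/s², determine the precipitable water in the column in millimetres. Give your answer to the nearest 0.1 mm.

Precipitable water is the column-integrated vapour mass per unit area: PW = (1/g) Σ q̄ Δp, with q in kg/kg and Δp in Pa (1 kg/m² of water = 1 mm).
Layer 1015–930 hPa: Δp = 85 hPa = 8500 Pa, q̄ = 0.00724 kg/kg → 0.00724 × 8500 / 9.8 = 6.28 mm
Layer 930–660 hPa: Δp = 270 hPa = 27000 Pa, q̄ = 0.00306 kg/kg → 0.00306 × 27000 / 9.8 = 8.43 mm
Layer 660–520 hPa: Δp = 140 hPa = 14000 Pa, q̄ = 0.0015 kg/kg → 0.0015 × 14000 / 9.8 = 2.14 mm
Layer 520–250 hPa: Δp = 270 hPa = 27000 Pa, q̄ = 0.000549 kg/kg → 0.000549 × 27000 / 9.8 = 1.51 mm
PW = 6.28 + 8.43 + 2.14 + 1.51 = 18.36 ≈ 18.4 mm.

PW ≈ 18.4 mm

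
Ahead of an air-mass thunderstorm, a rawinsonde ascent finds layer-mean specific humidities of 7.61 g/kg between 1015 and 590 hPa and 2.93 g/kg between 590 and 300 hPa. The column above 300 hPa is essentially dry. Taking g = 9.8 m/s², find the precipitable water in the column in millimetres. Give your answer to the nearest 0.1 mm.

Precipitable water is the column-integrated vapour mass per unit area: PW = (1/g) Σ q̄ Δp, with q in kg/kg and Δp in Pa (1 kg/m² of water = 1 mm).
Layer 1015–590 hPa: Δp = 425 hPa = 42500 Pa, q̄ = 0.00761 kg/kg → 0.00761 × 42500 / 9.8 = 33.00 mm
Layer 590–300 hPa: Δp = 290 hPa = 29000 Pa, q̄ = 0.00293 kg/kg → 0.00293 × 29000 / 9.8 = 8.67 mm
PW = 33.00 + 8.67 = 41.67 ≈ 41.7 mm.

PW ≈ 41.7 mm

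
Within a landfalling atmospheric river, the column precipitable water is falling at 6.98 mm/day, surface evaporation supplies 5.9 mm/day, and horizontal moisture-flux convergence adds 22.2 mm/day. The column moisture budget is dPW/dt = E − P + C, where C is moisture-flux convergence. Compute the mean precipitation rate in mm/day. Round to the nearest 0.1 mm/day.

dPW/dt = -6.98 mm/day.
P = E + C − dPW/dt = 5.9 + (22.2) − (-6.98) = 35.1 mm/day.

P ≈ 35.1 mm/day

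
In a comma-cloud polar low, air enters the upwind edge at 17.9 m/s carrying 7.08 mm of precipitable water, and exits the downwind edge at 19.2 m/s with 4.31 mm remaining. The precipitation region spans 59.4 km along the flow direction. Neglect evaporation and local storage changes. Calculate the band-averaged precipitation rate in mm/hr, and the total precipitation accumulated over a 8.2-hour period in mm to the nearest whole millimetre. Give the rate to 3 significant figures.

R ≈ 2.67 mm/hr; total ≈ 22 mm

Column moisture flux per unit crosswind length is F = V × PW.
Inflow: F_in = 17.9 × 7.08 = 126.732 mm·m/s
Outflow: F_out = 19.2 × 4.31 = 82.752 mm·m/s
Steady-state rate R = (F_in − F_out)/L = (126.732 − 82.752) / 59400 m = 7.404e-04 mm/s.
R = 7.404e-04 × 3600 = 2.67 mm/hr.
Over 8.2 h: total = 2.67 × 8.2 = 21.894 ≈ 22 mm.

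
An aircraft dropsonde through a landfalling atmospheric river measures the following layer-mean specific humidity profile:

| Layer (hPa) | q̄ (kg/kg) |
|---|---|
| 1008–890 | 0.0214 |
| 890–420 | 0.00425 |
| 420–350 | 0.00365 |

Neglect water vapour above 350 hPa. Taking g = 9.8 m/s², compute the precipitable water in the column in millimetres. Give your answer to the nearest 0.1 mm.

Precipitable water is the column-integrated vapour mass per unit area: PW = (1/g) Σ q̄ Δp, with q in kg/kg and Δp in Pa (1 kg/m² of water = 1 mm).
Layer 1008–890 hPa: Δp = 118 hPa = 11800 Pa, q̄ = 0.0214 kg/kg → 0.0214 × 11800 / 9.8 = 25.77 mm
Layer 890–420 hPa: Δp = 470 hPa = 47000 Pa, q̄ = 0.00425 kg/kg → 0.00425 × 47000 / 9.8 = 20.38 mm
Layer 420–350 hPa: Δp = 70 hPa = 7000 Pa, q̄ = 0.00365 kg/kg → 0.00365 × 7000 / 9.8 = 2.61 mm
PW = 25.77 + 20.38 + 2.61 = 48.76 ≈ 48.8 mm.

PW ≈ 48.8 mm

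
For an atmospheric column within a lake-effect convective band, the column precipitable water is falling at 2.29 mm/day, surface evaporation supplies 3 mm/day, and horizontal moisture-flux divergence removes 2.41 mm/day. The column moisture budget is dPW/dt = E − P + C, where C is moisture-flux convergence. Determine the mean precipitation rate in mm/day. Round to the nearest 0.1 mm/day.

dPW/dt = -2.29 mm/day.
P = E + C − dPW/dt = 3 + (-2.41) − (-2.29) = 2.9 mm/day.

P ≈ 2.9 mm/day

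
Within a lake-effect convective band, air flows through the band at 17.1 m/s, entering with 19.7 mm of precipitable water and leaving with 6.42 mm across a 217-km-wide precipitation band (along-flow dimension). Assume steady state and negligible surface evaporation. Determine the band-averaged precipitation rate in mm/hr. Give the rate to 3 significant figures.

R ≈ 3.77 mm/hr

Column moisture flux per unit crosswind length is F = V × PW.
Inflow: F_in = 17.1 × 19.7 = 336.87 mm·m/s
Outflow: F_out = 17.1 × 6.42 = 109.782 mm·m/s
Steady-state rate R = (F_in − F_out)/L = (336.87 − 109.782) / 217000 m = 1.046e-03 mm/s.
R = 1.046e-03 × 3600 = 3.77 mm/hr.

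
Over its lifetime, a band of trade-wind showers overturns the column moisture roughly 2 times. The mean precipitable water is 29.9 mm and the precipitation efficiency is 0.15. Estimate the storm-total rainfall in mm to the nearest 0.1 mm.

Each cycle deposits ε × PW = 0.15 × 29.9 = 4.485 mm.
Over 2 cycles: 2 × 4.485 = 9.0 mm.

rainfall ≈ 9.0 mm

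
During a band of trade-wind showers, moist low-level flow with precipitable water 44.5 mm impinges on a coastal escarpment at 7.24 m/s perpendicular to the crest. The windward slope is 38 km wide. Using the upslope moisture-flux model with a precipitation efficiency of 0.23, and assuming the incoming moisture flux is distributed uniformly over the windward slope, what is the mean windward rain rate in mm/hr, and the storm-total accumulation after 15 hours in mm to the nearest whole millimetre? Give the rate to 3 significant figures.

R ≈ 7.02 mm/hr; total ≈ 105 mm

Incoming column moisture flux per unit ridge length: F = V × PW = 7.24 × 44.5 = 322.18 mm·m/s.
Spread over the 38 km slope with efficiency ε = 0.23: R = ε·F/W = 0.23 × 322.18 / 38000 m = 1.950e-03 mm/s.
R = 1.950e-03 × 3600 = 7.02 mm/hr.
Over 15 h: total = 7.02 × 15 = 105.3 ≈ 105 mm.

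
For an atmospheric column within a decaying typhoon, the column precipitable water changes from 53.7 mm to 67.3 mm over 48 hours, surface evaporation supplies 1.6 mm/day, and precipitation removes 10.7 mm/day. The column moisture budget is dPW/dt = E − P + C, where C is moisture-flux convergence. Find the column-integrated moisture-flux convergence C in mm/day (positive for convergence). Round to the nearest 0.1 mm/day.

C ≈ 15.9 mm/day

dPW/dt = (67.3 − 53.7) mm / (48/24 day) = +6.800 mm/day.
C = dPW/dt − E + P = (+6.800) − 1.6 + 10.7 = 15.9 mm/day.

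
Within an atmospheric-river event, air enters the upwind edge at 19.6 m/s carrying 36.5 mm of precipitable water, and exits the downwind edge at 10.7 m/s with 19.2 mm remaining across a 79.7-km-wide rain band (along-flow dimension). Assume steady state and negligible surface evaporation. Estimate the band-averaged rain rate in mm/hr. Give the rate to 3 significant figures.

R ≈ 23.0 mm/hr

Column moisture flux per unit crosswind length is F = V × PW.
Inflow: F_in = 19.6 × 36.5 = 715.4 mm·m/s
Outflow: F_out = 10.7 × 19.2 = 205.44 mm·m/s
Steady-state rate R = (F_in − F_out)/L = (715.4 − 205.44) / 79700 m = 6.398e-03 mm/s.
R = 6.398e-03 × 3600 = 23.0 mm/hr.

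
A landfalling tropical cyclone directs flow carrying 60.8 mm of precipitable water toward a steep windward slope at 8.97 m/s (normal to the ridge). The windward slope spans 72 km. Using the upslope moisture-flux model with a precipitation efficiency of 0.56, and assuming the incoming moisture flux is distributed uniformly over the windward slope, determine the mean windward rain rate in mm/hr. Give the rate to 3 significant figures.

Incoming column moisture flux per unit ridge length: F = V × PW = 8.97 × 60.8 = 545.376 mm·m/s.
Spread over the 72 km slope with efficiency ε = 0.56: R = ε·F/W = 0.56 × 545.376 / 72000 m = 4.242e-03 mm/s.
R = 4.242e-03 × 3600 = 15.3 mm/hr.

R ≈ 15.3 mm/hr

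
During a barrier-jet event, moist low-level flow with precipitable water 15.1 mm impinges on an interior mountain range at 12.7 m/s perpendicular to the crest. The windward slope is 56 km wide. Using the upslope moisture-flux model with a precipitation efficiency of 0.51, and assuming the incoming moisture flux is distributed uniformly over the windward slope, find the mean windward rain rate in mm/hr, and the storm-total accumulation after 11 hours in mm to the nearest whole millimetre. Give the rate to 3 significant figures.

R ≈ 6.29 mm/hr; total ≈ 69 mm

Incoming column moisture flux per unit ridge length: F = V × PW = 12.7 × 15.1 = 191.77 mm·m/s.
Spread over the 56 km slope with efficiency ε = 0.51: R = ε·F/W = 0.51 × 191.77 / 56000 m = 1.746e-03 mm/s.
R = 1.746e-03 × 3600 = 6.29 mm/hr.
Over 11 h: total = 6.29 × 11 = 69.19 ≈ 69 mm.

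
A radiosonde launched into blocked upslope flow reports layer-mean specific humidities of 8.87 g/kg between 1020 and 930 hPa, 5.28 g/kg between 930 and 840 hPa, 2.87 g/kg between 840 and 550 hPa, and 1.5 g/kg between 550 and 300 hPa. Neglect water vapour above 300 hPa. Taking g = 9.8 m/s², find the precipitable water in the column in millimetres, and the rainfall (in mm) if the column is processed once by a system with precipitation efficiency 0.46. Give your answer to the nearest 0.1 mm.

PW ≈ 25.3 mm; rainfall ≈ 11.6 mm

Precipitable water is the column-integrated vapour mass per unit area: PW = (1/g) Σ q̄ Δp, with q in kg/kg and Δp in Pa (1 kg/m² of water = 1 mm).
Layer 1020–930 hPa: Δp = 90 hPa = 9000 Pa, q̄ = 0.00887 kg/kg → 0.00887 × 9000 / 9.8 = 8.15 mm
Layer 930–840 hPa: Δp = 90 hPa = 9000 Pa, q̄ = 0.00528 kg/kg → 0.00528 × 9000 / 9.8 = 4.85 mm
Layer 840–550 hPa: Δp = 290 hPa = 29000 Pa, q̄ = 0.00287 kg/kg → 0.00287 × 29000 / 9.8 = 8.49 mm
Layer 550–300 hPa: Δp = 250 hPa = 25000 Pa, q̄ = 0.0015 kg/kg → 0.0015 × 25000 / 9.8 = 3.83 mm
PW = 8.15 + 4.85 + 8.49 + 3.83 = 25.32 ≈ 25.3 mm.
Rainfall = ε × PW = 0.46 × 25.3 = 11.6 mm.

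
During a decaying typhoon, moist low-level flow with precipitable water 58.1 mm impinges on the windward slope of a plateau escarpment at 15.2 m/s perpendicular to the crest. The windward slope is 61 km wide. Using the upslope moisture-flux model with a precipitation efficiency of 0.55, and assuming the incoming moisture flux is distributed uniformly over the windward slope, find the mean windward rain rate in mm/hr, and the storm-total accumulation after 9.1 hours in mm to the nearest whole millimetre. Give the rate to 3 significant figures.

Incoming column moisture flux per unit ridge length: F = V × PW = 15.2 × 58.1 = 883.12 mm·m/s.
Spread over the 61 km slope with efficiency ε = 0.55: R = ε·F/W = 0.55 × 883.12 / 61000 m = 7.963e-03 mm/s.
R = 7.963e-03 × 3600 = 28.7 mm/hr.
Over 9.1 h: total = 28.7 × 9.1 = 261.17 ≈ 261 mm.

R ≈ 28.7 mm/hr; total ≈ 261 mm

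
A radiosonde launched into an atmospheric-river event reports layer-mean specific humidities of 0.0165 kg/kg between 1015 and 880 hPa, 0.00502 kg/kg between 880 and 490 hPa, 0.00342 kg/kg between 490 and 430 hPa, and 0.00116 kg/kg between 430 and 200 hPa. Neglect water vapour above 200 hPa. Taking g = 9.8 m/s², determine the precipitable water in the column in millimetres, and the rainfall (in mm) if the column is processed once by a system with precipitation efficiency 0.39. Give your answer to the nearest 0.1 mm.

PW ≈ 47.5 mm; rainfall ≈ 18.5 mm

Precipitable water is the column-integrated vapour mass per unit area: PW = (1/g) Σ q̄ Δp, with q in kg/kg and Δp in Pa (1 kg/m² of water = 1 mm).
Layer 1015–880 hPa: Δp = 135 hPa = 13500 Pa, q̄ = 0.0165 kg/kg → 0.0165 × 13500 / 9.8 = 22.73 mm
Layer 880–490 hPa: Δp = 390 hPa = 39000 Pa, q̄ = 0.00502 kg/kg → 0.00502 × 39000 / 9.8 = 19.98 mm
Layer 490–430 hPa: Δp = 60 hPa = 6000 Pa, q̄ = 0.00342 kg/kg → 0.00342 × 6000 / 9.8 = 2.09 mm
Layer 430–200 hPa: Δp = 230 hPa = 23000 Pa, q̄ = 0.00116 kg/kg → 0.00116 × 23000 / 9.8 = 2.72 mm
PW = 22.73 + 19.98 + 2.09 + 2.72 = 47.52 ≈ 47.5 mm.
Rainfall = ε × PW = 0.39 × 47.5 = 18.5 mm.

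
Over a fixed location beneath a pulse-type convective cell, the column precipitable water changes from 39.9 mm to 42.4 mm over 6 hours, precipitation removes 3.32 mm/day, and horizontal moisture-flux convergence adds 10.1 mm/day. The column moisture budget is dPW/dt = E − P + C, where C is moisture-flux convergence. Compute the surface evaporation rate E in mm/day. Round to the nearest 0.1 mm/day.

E ≈ 3.2 mm/day

dPW/dt = (42.4 − 39.9) mm / (6/24 day) = +10.000 mm/day.
E = dPW/dt + P − C = (+10.000) + 3.32 − (10.1) = 3.2 mm/day.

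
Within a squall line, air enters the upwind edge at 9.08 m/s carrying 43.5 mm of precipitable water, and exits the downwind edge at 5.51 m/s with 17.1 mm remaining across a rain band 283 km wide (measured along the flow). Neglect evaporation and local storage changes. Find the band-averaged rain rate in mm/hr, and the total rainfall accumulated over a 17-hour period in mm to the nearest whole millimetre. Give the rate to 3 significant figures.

R ≈ 3.83 mm/hr; total ≈ 65 mm

Column moisture flux per unit crosswind length is F = V × PW.
Inflow: F_in = 9.08 × 43.5 = 394.98 mm·m/s
Outflow: F_out = 5.51 × 17.1 = 94.221 mm·m/s
Steady-state rate R = (F_in − F_out)/L = (394.98 − 94.221) / 283000 m = 1.063e-03 mm/s.
R = 1.063e-03 × 3600 = 3.83 mm/hr.
Over 17 h: total = 3.83 × 17 = 65.11 ≈ 65 mm.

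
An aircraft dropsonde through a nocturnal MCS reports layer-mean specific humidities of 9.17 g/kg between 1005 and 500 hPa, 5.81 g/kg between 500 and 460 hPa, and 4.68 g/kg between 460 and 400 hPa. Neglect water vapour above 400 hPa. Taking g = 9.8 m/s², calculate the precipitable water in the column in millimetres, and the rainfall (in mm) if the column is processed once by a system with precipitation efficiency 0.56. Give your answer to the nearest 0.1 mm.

PW ≈ 52.5 mm; rainfall ≈ 29.4 mm

Precipitable water is the column-integrated vapour mass per unit area: PW = (1/g) Σ q̄ Δp, with q in kg/kg and Δp in Pa (1 kg/m² of water = 1 mm).
Layer 1005–500 hPa: Δp = 505 hPa = 50500 Pa, q̄ = 0.00917 kg/kg → 0.00917 × 50500 / 9.8 = 47.25 mm
Layer 500–460 hPa: Δp = 40 hPa = 4000 Pa, q̄ = 0.00581 kg/kg → 0.00581 × 4000 / 9.8 = 2.37 mm
Layer 460–400 hPa: Δp = 60 hPa = 6000 Pa, q̄ = 0.00468 kg/kg → 0.00468 × 6000 / 9.8 = 2.87 mm
PW = 47.25 + 2.37 + 2.87 = 52.49 ≈ 52.5 mm.
Rainfall = ε × PW = 0.56 × 52.5 = 29.4 mm.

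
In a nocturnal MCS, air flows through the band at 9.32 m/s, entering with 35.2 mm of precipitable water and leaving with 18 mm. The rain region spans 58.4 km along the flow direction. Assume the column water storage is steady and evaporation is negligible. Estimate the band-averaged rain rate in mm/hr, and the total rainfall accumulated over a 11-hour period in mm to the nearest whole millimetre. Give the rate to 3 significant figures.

Column moisture flux per unit crosswind length is F = V × PW.
Inflow: F_in = 9.32 × 35.2 = 328.064 mm·m/s
Outflow: F_out = 9.32 × 18 = 167.76 mm·m/s
Steady-state rate R = (F_in − F_out)/L = (328.064 − 167.76) / 58400 m = 2.745e-03 mm/s.
R = 2.745e-03 × 3600 = 9.88 mm/hr.
Over 11 h: total = 9.88 × 11 = 108.68 ≈ 109 mm.

R ≈ 9.88 mm/hr; total ≈ 109 mm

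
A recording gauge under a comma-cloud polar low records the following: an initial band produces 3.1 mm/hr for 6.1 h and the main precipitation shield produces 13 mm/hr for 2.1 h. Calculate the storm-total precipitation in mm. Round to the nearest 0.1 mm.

total ≈ 46.2 mm

Total = Σ Rᵢ Δtᵢ = 3.1 × 6.1 + 13 × 2.1
      = 18.91 + 27.3 = 46.2 mm.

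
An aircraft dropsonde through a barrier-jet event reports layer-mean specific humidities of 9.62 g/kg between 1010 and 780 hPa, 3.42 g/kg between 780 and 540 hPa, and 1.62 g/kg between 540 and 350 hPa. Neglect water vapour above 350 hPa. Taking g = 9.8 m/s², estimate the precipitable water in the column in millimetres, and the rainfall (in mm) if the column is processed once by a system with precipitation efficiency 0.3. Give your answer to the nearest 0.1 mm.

PW ≈ 34.1 mm; rainfall ≈ 10.2 mm

Precipitable water is the column-integrated vapour mass per unit area: PW = (1/g) Σ q̄ Δp, with q in kg/kg and Δp in Pa (1 kg/m² of water = 1 mm).
Layer 1010–780 hPa: Δp = 230 hPa = 23000 Pa, q̄ = 0.00962 kg/kg → 0.00962 × 23000 / 9.8 = 22.58 mm
Layer 780–540 hPa: Δp = 240 hPa = 24000 Pa, q̄ = 0.00342 kg/kg → 0.00342 × 24000 / 9.8 = 8.38 mm
Layer 540–350 hPa: Δp = 190 hPa = 19000 Pa, q̄ = 0.00162 kg/kg → 0.00162 × 19000 / 9.8 = 3.14 mm
PW = 22.58 + 8.38 + 3.14 = 34.10 ≈ 34.1 mm.
Rainfall = ε × PW = 0.3 × 34.1 = 10.2 mm.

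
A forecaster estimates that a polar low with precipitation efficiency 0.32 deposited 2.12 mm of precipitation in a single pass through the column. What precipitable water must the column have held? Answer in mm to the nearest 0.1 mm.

PW ≈ 6.6 mm

PW = precipitation / ε = 2.12 / 0.32 = 6.6 mm.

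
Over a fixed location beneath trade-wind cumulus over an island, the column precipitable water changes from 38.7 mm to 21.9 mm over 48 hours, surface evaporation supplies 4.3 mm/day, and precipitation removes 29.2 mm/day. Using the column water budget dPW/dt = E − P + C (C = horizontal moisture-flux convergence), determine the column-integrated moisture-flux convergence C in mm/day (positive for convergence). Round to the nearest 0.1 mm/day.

C ≈ 16.5 mm/day

dPW/dt = (21.9 − 38.7) mm / (48/24 day) = -8.400 mm/day.
C = dPW/dt − E + P = (-8.400) − 4.3 + 29.2 = 16.5 mm/day.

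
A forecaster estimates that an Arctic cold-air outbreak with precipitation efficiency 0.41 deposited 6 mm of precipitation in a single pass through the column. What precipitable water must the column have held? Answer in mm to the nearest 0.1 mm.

PW ≈ 14.6 mm

PW = precipitation / ε = 6 / 0.41 = 14.6 mm.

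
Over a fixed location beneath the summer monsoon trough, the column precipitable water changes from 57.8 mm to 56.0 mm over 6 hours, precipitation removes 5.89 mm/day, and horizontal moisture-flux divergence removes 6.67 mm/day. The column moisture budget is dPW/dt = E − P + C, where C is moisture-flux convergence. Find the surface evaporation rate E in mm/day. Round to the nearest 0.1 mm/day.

dPW/dt = (56.0 − 57.8) mm / (6/24 day) = -7.200 mm/day.
E = dPW/dt + P − C = (-7.200) + 5.89 − (-6.67) = 5.4 mm/day.

E ≈ 5.4 mm/day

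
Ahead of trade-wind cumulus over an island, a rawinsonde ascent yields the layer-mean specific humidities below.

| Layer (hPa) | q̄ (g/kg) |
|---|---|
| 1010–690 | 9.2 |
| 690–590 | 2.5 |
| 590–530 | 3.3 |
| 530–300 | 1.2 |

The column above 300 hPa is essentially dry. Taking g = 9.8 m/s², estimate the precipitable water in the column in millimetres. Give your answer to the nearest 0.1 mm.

Precipitable water is the column-integrated vapour mass per unit area: PW = (1/g) Σ q̄ Δp, with q in kg/kg and Δp in Pa (1 kg/m² of water = 1 mm).
Layer 1010–690 hPa: Δp = 320 hPa = 32000 Pa, q̄ = 0.0092 kg/kg → 0.0092 × 32000 / 9.8 = 30.04 mm
Layer 690–590 hPa: Δp = 100 hPa = 10000 Pa, q̄ = 0.0025 kg/kg → 0.0025 × 10000 / 9.8 = 2.55 mm
Layer 590–530 hPa: Δp = 60 hPa = 6000 Pa, q̄ = 0.0033 kg/kg → 0.0033 × 6000 / 9.8 = 2.02 mm
Layer 530–300 hPa: Δp = 230 hPa = 23000 Pa, q̄ = 0.0012 kg/kg → 0.0012 × 23000 / 9.8 = 2.82 mm
PW = 30.04 + 2.55 + 2.02 + 2.82 = 37.43 ≈ 37.4 mm.

PW ≈ 37.4 mm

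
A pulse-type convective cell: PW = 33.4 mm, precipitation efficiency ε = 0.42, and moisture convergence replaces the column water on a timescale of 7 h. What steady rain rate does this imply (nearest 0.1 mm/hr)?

Each overturning extracts ε × PW = 0.42 × 33.4 = 14.028 mm.
Rate = ε·PW / τ = 14.028 / 7 h = 2.0 mm/hr.

R ≈ 2.0 mm/hr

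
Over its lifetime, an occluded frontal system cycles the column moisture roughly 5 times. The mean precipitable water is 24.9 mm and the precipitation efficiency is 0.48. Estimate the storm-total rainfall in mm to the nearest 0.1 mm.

Each cycle deposits ε × PW = 0.48 × 24.9 = 11.952 mm.
Over 5 cycles: 5 × 11.952 = 59.8 mm.

rainfall ≈ 59.8 mm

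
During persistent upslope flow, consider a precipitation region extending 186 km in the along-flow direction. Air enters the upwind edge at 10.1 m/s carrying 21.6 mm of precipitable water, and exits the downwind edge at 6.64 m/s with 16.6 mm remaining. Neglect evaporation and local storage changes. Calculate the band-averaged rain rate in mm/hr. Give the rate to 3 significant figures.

Column moisture flux per unit crosswind length is F = V × PW.
Inflow: F_in = 10.1 × 21.6 = 218.16 mm·m/s
Outflow: F_out = 6.64 × 16.6 = 110.224 mm·m/s
Steady-state rate R = (F_in − F_out)/L = (218.16 − 110.224) / 186000 m = 5.803e-04 mm/s.
R = 5.803e-04 × 3600 = 2.09 mm/hr.

R ≈ 2.09 mm/hr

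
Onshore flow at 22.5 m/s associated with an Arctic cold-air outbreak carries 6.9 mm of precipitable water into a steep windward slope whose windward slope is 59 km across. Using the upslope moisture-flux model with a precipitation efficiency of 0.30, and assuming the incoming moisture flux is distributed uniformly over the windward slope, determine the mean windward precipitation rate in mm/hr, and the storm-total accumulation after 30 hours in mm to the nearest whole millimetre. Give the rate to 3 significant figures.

Incoming column moisture flux per unit ridge length: F = V × PW = 22.5 × 6.9 = 155.25 mm·m/s.
Spread over the 59 km slope with efficiency ε = 0.30: R = ε·F/W = 0.30 × 155.25 / 59000 m = 7.894e-04 mm/s.
R = 7.894e-04 × 3600 = 2.84 mm/hr.
Over 30 h: total = 2.84 × 30 = 85.2 ≈ 85 mm.

R ≈ 2.84 mm/hr; total ≈ 85 mm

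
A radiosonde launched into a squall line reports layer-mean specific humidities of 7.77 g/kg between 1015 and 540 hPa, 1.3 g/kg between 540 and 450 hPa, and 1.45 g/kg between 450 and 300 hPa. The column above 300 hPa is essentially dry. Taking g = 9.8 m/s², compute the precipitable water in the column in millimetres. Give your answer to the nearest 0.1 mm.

PW ≈ 41.1 mm

Precipitable water is the column-integrated vapour mass per unit area: PW = (1/g) Σ q̄ Δp, with q in kg/kg and Δp in Pa (1 kg/m² of water = 1 mm).
Layer 1015–540 hPa: Δp = 475 hPa = 47500 Pa, q̄ = 0.00777 kg/kg → 0.00777 × 47500 / 9.8 = 37.66 mm
Layer 540–450 hPa: Δp = 90 hPa = 9000 Pa, q̄ = 0.0013 kg/kg → 0.0013 × 9000 / 9.8 = 1.19 mm
Layer 450–300 hPa: Δp = 150 hPa = 15000 Pa, q̄ = 0.00145 kg/kg → 0.00145 × 15000 / 9.8 = 2.22 mm
PW = 37.66 + 1.19 + 2.22 = 41.07 ≈ 41.1 mm.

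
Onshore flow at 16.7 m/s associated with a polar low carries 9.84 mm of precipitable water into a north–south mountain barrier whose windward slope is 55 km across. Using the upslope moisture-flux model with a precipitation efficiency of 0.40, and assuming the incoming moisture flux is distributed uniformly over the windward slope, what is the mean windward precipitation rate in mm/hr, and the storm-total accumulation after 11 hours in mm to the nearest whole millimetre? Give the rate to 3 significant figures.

Incoming column moisture flux per unit ridge length: F = V × PW = 16.7 × 9.84 = 164.328 mm·m/s.
Spread over the 55 km slope with efficiency ε = 0.40: R = ε·F/W = 0.40 × 164.328 / 55000 m = 1.195e-03 mm/s.
R = 1.195e-03 × 3600 = 4.30 mm/hr.
Over 11 h: total = 4.30 × 11 = 47.3 ≈ 47 mm.

R ≈ 4.30 mm/hr; total ≈ 47 mm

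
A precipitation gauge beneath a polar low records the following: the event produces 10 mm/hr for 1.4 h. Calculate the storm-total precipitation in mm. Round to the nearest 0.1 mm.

Total = Σ Rᵢ Δtᵢ = 10 × 1.4
      = 14 = 14.0 mm.

total ≈ 14.0 mm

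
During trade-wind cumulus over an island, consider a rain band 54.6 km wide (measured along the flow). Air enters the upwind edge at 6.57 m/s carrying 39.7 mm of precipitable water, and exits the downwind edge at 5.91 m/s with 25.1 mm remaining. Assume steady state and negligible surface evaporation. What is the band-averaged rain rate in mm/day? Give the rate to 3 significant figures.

Column moisture flux per unit crosswind length is F = V × PW.
Inflow: F_in = 6.57 × 39.7 = 260.829 mm·m/s
Outflow: F_out = 5.91 × 25.1 = 148.341 mm·m/s
Steady-state rate R = (F_in − F_out)/L = (260.829 − 148.341) / 54600 m = 2.060e-03 mm/s.
R = 2.060e-03 × 3600 × 24 = 178 mm/day.

R ≈ 178 mm/day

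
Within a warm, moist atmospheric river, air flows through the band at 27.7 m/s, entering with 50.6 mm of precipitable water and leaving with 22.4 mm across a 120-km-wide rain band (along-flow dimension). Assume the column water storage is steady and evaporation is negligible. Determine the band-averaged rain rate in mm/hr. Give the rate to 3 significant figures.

R ≈ 23.4 mm/hr

Column moisture flux per unit crosswind length is F = V × PW.
Inflow: F_in = 27.7 × 50.6 = 1401.62 mm·m/s
Outflow: F_out = 27.7 × 22.4 = 620.48 mm·m/s
Steady-state rate R = (F_in − F_out)/L = (1401.62 − 620.48) / 120000 m = 6.509e-03 mm/s.
R = 6.509e-03 × 3600 = 23.4 mm/hr.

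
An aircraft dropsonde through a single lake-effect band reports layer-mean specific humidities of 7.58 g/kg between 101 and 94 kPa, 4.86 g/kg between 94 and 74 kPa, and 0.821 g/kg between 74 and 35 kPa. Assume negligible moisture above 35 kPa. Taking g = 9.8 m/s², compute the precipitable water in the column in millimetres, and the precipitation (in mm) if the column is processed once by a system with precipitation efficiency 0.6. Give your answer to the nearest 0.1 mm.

Precipitable water is the column-integrated vapour mass per unit area: PW = (1/g) Σ q̄ Δp, with q in kg/kg and Δp in Pa (1 kg/m² of water = 1 mm).
Layer 101–94 kPa: Δp = 70 hPa = 7000 Pa, q̄ = 0.00758 kg/kg → 0.00758 × 7000 / 9.8 = 5.41 mm
Layer 94–74 kPa: Δp = 200 hPa = 20000 Pa, q̄ = 0.00486 kg/kg → 0.00486 × 20000 / 9.8 = 9.92 mm
Layer 74–35 kPa: Δp = 390 hPa = 39000 Pa, q̄ = 0.000821 kg/kg → 0.000821 × 39000 / 9.8 = 3.27 mm
PW = 5.41 + 9.92 + 3.27 = 18.60 ≈ 18.6 mm.
Precipitation = ε × PW = 0.6 × 18.6 = 11.2 mm.

PW ≈ 18.6 mm; precipitation ≈ 11.2 mm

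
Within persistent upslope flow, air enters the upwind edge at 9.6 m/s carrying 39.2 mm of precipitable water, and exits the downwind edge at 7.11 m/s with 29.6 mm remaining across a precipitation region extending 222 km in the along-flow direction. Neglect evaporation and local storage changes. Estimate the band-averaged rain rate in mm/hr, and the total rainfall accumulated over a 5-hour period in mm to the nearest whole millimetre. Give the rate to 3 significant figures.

Column moisture flux per unit crosswind length is F = V × PW.
Inflow: F_in = 9.6 × 39.2 = 376.32 mm·m/s
Outflow: F_out = 7.11 × 29.6 = 210.456 mm·m/s
Steady-state rate R = (F_in − F_out)/L = (376.32 − 210.456) / 222000 m = 7.471e-04 mm/s.
R = 7.471e-04 × 3600 = 2.69 mm/hr.
Over 5 h: total = 2.69 × 5 = 13.45 ≈ 13 mm.

R ≈ 2.69 mm/hr; total ≈ 13 mm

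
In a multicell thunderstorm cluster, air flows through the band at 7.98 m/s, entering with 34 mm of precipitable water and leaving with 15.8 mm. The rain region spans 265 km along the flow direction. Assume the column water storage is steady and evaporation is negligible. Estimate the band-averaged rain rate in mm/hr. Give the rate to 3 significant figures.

R ≈ 1.97 mm/hr

Column moisture flux per unit crosswind length is F = V × PW.
Inflow: F_in = 7.98 × 34 = 271.32 mm·m/s
Outflow: F_out = 7.98 × 15.8 = 126.084 mm·m/s
Steady-state rate R = (F_in − F_out)/L = (271.32 − 126.084) / 265000 m = 5.481e-04 mm/s.
R = 5.481e-04 × 3600 = 1.97 mm/hr.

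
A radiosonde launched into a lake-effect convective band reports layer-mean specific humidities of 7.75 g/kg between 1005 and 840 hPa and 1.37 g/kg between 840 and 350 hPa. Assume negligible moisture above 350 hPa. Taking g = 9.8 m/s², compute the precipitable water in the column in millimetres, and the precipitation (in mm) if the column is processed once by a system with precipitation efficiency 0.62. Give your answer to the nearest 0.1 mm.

Precipitable water is the column-integrated vapour mass per unit area: PW = (1/g) Σ q̄ Δp, with q in kg/kg and Δp in Pa (1 kg/m² of water = 1 mm).
Layer 1005–840 hPa: Δp = 165 hPa = 16500 Pa, q̄ = 0.00775 kg/kg → 0.00775 × 16500 / 9.8 = 13.05 mm
Layer 840–350 hPa: Δp = 490 hPa = 49000 Pa, q̄ = 0.00137 kg/kg → 0.00137 × 49000 / 9.8 = 6.85 mm
PW = 13.05 + 6.85 = 19.90 ≈ 19.9 mm.
Precipitation = ε × PW = 0.62 × 19.9 = 12.3 mm.

PW ≈ 19.9 mm; precipitation ≈ 12.3 mm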